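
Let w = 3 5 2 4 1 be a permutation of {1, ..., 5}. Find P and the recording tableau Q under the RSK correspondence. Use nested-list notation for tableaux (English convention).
Insert each entry of the permutation into P by Schensted row insertion, recording in Q the position of each new cell.

Insert 3: appended to row 1. P = [[3]].
Insert 5: appended to row 1. P = [[3, 5]].
Insert 2: 2 bumps 3 from row 1; 3 starts row 2. P = [[2, 5], [3]].
Insert 4: 4 bumps 5 from row 1; 5 appends to row 2. P = [[2, 4], [3, 5]].
Insert 1: 1 bumps 2 from row 1; 2 bumps 3 from row 2; 3 starts row 3. P = [[1, 4], [2, 5], [3]].

So P = [[1, 4], [2, 5], [3]], Q = [[1, 2], [3, 4], [5]].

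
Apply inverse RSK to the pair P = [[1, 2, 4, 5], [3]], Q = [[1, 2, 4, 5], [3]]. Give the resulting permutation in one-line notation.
1 3 2 4 5

Reverse the RSK construction: for i from n down to 1, find the cell of Q containing i, remove the entry at that cell from P, and reverse-bump it up through P; the value ejected from row 1 is w(i).

Step i=5: Q has 5 at row 1, column 4; remove that cell from P, ejecting 5. So w(5) = 5. P is now [[1, 2, 4], [3]].
Step i=4: Q has 4 at row 1, column 3; remove that cell from P, ejecting 4. So w(4) = 4. P is now [[1, 2], [3]].
Step i=3: Q has 3 at row 2, column 1; remove 3 from row 2 of P and reverse-bump: 3 enters row 1 and ejects 2. So w(3) = 2. P is now [[1, 3]].
Step i=2: Q has 2 at row 1, column 2; remove that cell from P, ejecting 3. So w(2) = 3. P is now [[1]].
Step i=1: Q has 1 at row 1, column 1; remove that cell from P, ejecting 1. So w(1) = 1. P is now [].

So w = 1 3 2 4 5.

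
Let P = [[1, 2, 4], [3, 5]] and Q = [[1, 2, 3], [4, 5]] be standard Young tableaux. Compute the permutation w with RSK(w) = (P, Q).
Reverse the RSK construction: for i from n down to 1, find the cell of Q containing i, remove the entry at that cell from P, and reverse-bump it up through P; the value ejected from row 1 is w(i).

Step i=5: Q has 5 at row 2, column 2; remove 5 from row 2 of P and reverse-bump: 5 enters row 1 and ejects 4. So w(5) = 4. P is now [[1, 2, 5], [3]].
Step i=4: Q has 4 at row 2, column 1; remove 3 from row 2 of P and reverse-bump: 3 enters row 1 and ejects 2. So w(4) = 2. P is now [[1, 3, 5]].
Step i=3: Q has 3 at row 1, column 3; remove that cell from P, ejecting 5. So w(3) = 5. P is now [[1, 3]].
Step i=2: Q has 2 at row 1, column 2; remove that cell from P, ejecting 3. So w(2) = 3. P is now [[1]].
Step i=1: Q has 1 at row 1, column 1; remove that cell from P, ejecting 1. So w(1) = 1. P is now [].

So w = 1 3 5 2 4.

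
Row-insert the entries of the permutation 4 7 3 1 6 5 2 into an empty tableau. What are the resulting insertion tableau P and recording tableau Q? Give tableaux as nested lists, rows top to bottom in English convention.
Insert each entry of the permutation into P by Schensted row insertion, recording in Q the position of each new cell.

Insert 4: appended to row 1. P = [[4]], Q = [[1]].
Insert 7: appended to row 1. P = [[4, 7]], Q = [[1, 2]].
Insert 3: 3 bumps 4 from row 1; 4 starts row 2. P = [[3, 7], [4]], Q = [[1, 2], [3]].
Insert 1: 1 bumps 3 from row 1; 3 bumps 4 from row 2; 4 starts row 3. P = [[1, 7], [3], [4]], Q = [[1, 2], [3], [4]].
Insert 6: 6 bumps 7 from row 1; 7 appends to row 2. P = [[1, 6], [3, 7], [4]], Q = [[1, 2], [3, 5], [4]].
Insert 5: 5 bumps 6 from row 1; 6 bumps 7 from row 2; 7 appends to row 3. P = [[1, 5], [3, 6], [4, 7]], Q = [[1, 2], [3, 5], [4, 6]].
Insert 2: 2 bumps 5 from row 1; 5 bumps 6 from row 2; 6 bumps 7 from row 3; 7 starts row 4. P = [[1, 2], [3, 5], [4, 6], [7]], Q = [[1, 2], [3, 5], [4, 6], [7]].

So P = [[1, 2], [3, 5], [4, 6], [7]], Q = [[1, 2], [3, 5], [4, 6], [7]].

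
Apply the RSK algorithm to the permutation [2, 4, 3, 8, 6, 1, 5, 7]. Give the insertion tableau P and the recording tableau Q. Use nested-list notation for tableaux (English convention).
Insert each entry of the permutation into P by Schensted row insertion, recording in Q the position of each new cell.

Insert 2: appended to row 1. P = [[2]], Q = [[1]].
Insert 4: appended to row 1. P = [[2, 4]], Q = [[1, 2]].
Insert 3: 3 bumps 4 from row 1; 4 starts row 2. P = [[2, 3], [4]], Q = [[1, 2], [3]].
Insert 8: appended to row 1. P = [[2, 3, 8], [4]], Q = [[1, 2, 4], [3]].
Insert 6: 6 bumps 8 from row 1; 8 appends to row 2. P = [[2, 3, 6], [4, 8]], Q = [[1, 2, 4], [3, 5]].
Insert 1: 1 bumps 2 from row 1; 2 bumps 4 from row 2; 4 starts row 3. P = [[1, 3, 6], [2, 8], [4]], Q = [[1, 2, 4], [3, 5], [6]].
Insert 5: 5 bumps 6 from row 1; 6 bumps 8 from row 2; 8 appends to row 3. P = [[1, 3, 5], [2, 6], [4, 8]], Q = [[1, 2, 4], [3, 5], [6, 7]].
Insert 7: appended to row 1. P = [[1, 3, 5, 7], [2, 6], [4, 8]], Q = [[1, 2, 4, 8], [3, 5], [6, 7]].

So P = [[1, 3, 5, 7], [2, 6], [4, 8]], Q = [[1, 2, 4, 8], [3, 5], [6, 7]].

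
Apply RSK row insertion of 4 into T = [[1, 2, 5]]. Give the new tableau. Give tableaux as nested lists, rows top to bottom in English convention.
In row 1, 4 replaces 5 (the leftmost entry greater than 4); 5 is bumped to row 2. 5 starts a new row 2. The new tableau is [[1, 2, 4], [5]].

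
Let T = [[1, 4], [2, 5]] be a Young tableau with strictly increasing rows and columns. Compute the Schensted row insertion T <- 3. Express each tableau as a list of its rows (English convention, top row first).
In row 1, 3 replaces 4 (the leftmost entry greater than 3); 4 is bumped to row 2. In row 2, 4 replaces 5 (the leftmost entry greater than 4); 5 is bumped to row 3. 5 starts a new row 3. The new tableau is [[1, 3], [2, 4], [5]].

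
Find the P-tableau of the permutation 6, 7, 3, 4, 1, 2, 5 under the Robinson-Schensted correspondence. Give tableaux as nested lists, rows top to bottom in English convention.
P = [[1, 2, 5], [3, 4], [6, 7]]

After inserting 6: P = [[6]].
After inserting 7: P = [[6, 7]].
After inserting 3: P = [[3, 7], [6]].
After inserting 4: P = [[3, 4], [6, 7]].
After inserting 1: P = [[1, 4], [3, 7], [6]].
After inserting 2: P = [[1, 2], [3, 4], [6, 7]].
After inserting 5: P = [[1, 2, 5], [3, 4], [6, 7]].

So P = [[1, 2, 5], [3, 4], [6, 7]].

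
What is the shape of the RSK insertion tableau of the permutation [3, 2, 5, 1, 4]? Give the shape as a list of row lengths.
[2, 2, 1]

Row-insert each entry into an empty tableau.

After inserting 3: P = [[3]].
After inserting 2: P = [[2], [3]].
After inserting 5: P = [[2, 5], [3]].
After inserting 1: P = [[1, 5], [2], [3]].
After inserting 4: P = [[1, 4], [2, 5], [3]].

The final insertion tableau P = [[1, 4], [2, 5], [3]] has shape [2, 2, 1].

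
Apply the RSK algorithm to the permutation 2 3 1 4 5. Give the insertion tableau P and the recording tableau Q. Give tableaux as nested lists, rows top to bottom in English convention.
P = [[1, 3, 4, 5], [2]], Q = [[1, 2, 4, 5], [3]]

Insert each entry of the permutation into P by Schensted row insertion, recording in Q the position of each new cell.

After inserting 2: P = [[2]].
After inserting 3: P = [[2, 3]].
After inserting 1: P = [[1, 3], [2]].
After inserting 4: P = [[1, 3, 4], [2]].
After inserting 5: P = [[1, 3, 4, 5], [2]].

So P = [[1, 3, 4, 5], [2]], Q = [[1, 2, 4, 5], [3]].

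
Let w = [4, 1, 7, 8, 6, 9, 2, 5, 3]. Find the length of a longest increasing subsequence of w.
4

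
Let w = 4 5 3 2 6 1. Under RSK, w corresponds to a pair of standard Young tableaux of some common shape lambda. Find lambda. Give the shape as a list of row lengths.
Row-insert each entry into an empty tableau.

After inserting 4: P = [[4]].
After inserting 5: P = [[4, 5]].
After inserting 3: P = [[3, 5], [4]].
After inserting 2: P = [[2, 5], [3], [4]].
After inserting 6: P = [[2, 5, 6], [3], [4]].
After inserting 1: P = [[1, 5, 6], [2], [3], [4]].

The final insertion tableau P = [[1, 5, 6], [2], [3], [4]] has shape [3, 1, 1, 1].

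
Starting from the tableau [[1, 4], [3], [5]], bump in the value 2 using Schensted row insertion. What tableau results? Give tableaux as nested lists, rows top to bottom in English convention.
In row 1, 2 replaces 4 (the leftmost entry greater than 2); 4 is bumped to row 2. 4 is appended to row 2. The new tableau is [[1, 2], [3, 4], [5]].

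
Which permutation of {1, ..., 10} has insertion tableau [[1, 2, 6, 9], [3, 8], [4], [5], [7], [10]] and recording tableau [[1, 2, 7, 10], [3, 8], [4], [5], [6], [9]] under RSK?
1 10 7 5 4 3 8 6 2 9

Reverse the RSK construction: for i from n down to 1, find the cell of Q containing i, remove the entry at that cell from P, and reverse-bump it up through P; the value ejected from row 1 is w(i).

Step i=10: Q has 10 at row 1, column 4; remove that cell from P, ejecting 9. So w(10) = 9. P is now [[1, 2, 6], [3, 8], [4], [5], [7], [10]].
Step i=9: Q has 9 at row 6, column 1; remove 10 from row 6 of P and reverse-bump: 10 enters row 5 and ejects 7; 7 enters row 4 and ejects 5; 5 enters row 3 and ejects 4; 4 enters row 2 and ejects 3; 3 enters row 1 and ejects 2. So w(9) = 2. P is now [[1, 3, 6], [4, 8], [5], [7], [10]].
Step i=8: Q has 8 at row 2, column 2; remove 8 from row 2 of P and reverse-bump: 8 enters row 1 and ejects 6. So w(8) = 6. P is now [[1, 3, 8], [4], [5], [7], [10]].
Step i=7: Q has 7 at row 1, column 3; remove that cell from P, ejecting 8. So w(7) = 8. P is now [[1, 3], [4], [5], [7], [10]].
Step i=6: Q has 6 at row 5, column 1; remove 10 from row 5 of P and reverse-bump: 10 enters row 4 and ejects 7; 7 enters row 3 and ejects 5; 5 enters row 2 and ejects 4; 4 enters row 1 and ejects 3. So w(6) = 3. P is now [[1, 4], [5], [7], [10]].
Step i=5: Q has 5 at row 4, column 1; remove 10 from row 4 of P and reverse-bump: 10 enters row 3 and ejects 7; 7 enters row 2 and ejects 5; 5 enters row 1 and ejects 4. So w(5) = 4. P is now [[1, 5], [7], [10]].
Step i=4: Q has 4 at row 3, column 1; remove 10 from row 3 of P and reverse-bump: 10 enters row 2 and ejects 7; 7 enters row 1 and ejects 5. So w(4) = 5. P is now [[1, 7], [10]].
Step i=3: Q has 3 at row 2, column 1; remove 10 from row 2 of P and reverse-bump: 10 enters row 1 and ejects 7. So w(3) = 7. P is now [[1, 10]].
Step i=2: Q has 2 at row 1, column 2; remove that cell from P, ejecting 10. So w(2) = 10. P is now [[1]].
Step i=1: Q has 1 at row 1, column 1; remove that cell from P, ejecting 1. So w(1) = 1. P is now [].

So w = 1 10 7 5 4 3 8 6 2 9.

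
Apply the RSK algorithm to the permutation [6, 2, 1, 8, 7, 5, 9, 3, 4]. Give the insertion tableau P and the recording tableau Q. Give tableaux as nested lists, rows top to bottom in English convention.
Insert each entry of the permutation into P by Schensted row insertion, recording in Q the position of each new cell.

After inserting 6: P = [[6]].
After inserting 2: P = [[2], [6]].
After inserting 1: P = [[1], [2], [6]].
After inserting 8: P = [[1, 8], [2], [6]].
After inserting 7: P = [[1, 7], [2, 8], [6]].
After inserting 5: P = [[1, 5], [2, 7], [6, 8]].
After inserting 9: P = [[1, 5, 9], [2, 7], [6, 8]].
After inserting 3: P = [[1, 3, 9], [2, 5], [6, 7], [8]].
After inserting 4: P = [[1, 3, 4], [2, 5, 9], [6, 7], [8]].

So P = [[1, 3, 4], [2, 5, 9], [6, 7], [8]], Q = [[1, 4, 7], [2, 5, 9], [3, 6], [8]].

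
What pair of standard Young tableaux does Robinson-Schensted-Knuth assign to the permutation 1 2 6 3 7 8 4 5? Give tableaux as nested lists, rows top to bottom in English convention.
P = [[1, 2, 3, 4, 5], [6, 7, 8]], Q = [[1, 2, 3, 5, 6], [4, 7, 8]]

Insert each entry of the permutation into P by Schensted row insertion, recording in Q the position of each new cell.

Insert 1: appended to row 1. P = [[1]], Q = [[1]].
Insert 2: appended to row 1. P = [[1, 2]], Q = [[1, 2]].
Insert 6: appended to row 1. P = [[1, 2, 6]], Q = [[1, 2, 3]].
Insert 3: 3 bumps 6 from row 1; 6 starts row 2. P = [[1, 2, 3], [6]], Q = [[1, 2, 3], [4]].
Insert 7: appended to row 1. P = [[1, 2, 3, 7], [6]], Q = [[1, 2, 3, 5], [4]].
Insert 8: appended to row 1. P = [[1, 2, 3, 7, 8], [6]], Q = [[1, 2, 3, 5, 6], [4]].
Insert 4: 4 bumps 7 from row 1; 7 appends to row 2. P = [[1, 2, 3, 4, 8], [6, 7]], Q = [[1, 2, 3, 5, 6], [4, 7]].
Insert 5: 5 bumps 8 from row 1; 8 appends to row 2. P = [[1, 2, 3, 4, 5], [6, 7, 8]], Q = [[1, 2, 3, 5, 6], [4, 7, 8]].

So P = [[1, 2, 3, 4, 5], [6, 7, 8]], Q = [[1, 2, 3, 5, 6], [4, 7, 8]].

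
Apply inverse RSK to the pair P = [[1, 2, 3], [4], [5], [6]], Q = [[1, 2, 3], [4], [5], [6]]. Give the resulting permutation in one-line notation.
1 2 6 5 4 3

Reverse RSK: for i = n, n-1, ..., 1, locate i in Q, remove the corresponding corner cell from P, and reverse-bump its entry up through P; the value ejected from row 1 is w(i).

So w = 1 2 6 5 4 3.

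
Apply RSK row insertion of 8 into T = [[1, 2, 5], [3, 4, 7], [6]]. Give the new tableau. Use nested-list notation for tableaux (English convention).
8 is larger than every entry of row 1, so it is appended to row 1. The new tableau is [[1, 2, 5, 8], [3, 4, 7], [6]].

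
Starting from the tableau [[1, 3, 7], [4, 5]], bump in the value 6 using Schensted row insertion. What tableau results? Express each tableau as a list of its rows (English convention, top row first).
[[1, 3, 6], [4, 5, 7]]

In row 1, 6 replaces 7 (the leftmost entry greater than 6); 7 is bumped to row 2. 7 is appended to row 2. The new tableau is [[1, 3, 6], [4, 5, 7]].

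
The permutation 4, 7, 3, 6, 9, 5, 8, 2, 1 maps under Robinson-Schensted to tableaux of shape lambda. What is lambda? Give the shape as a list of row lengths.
[3, 3, 1, 1, 1]

Row-insert each entry into an empty tableau.

After inserting 4: P = [[4]].
After inserting 7: P = [[4, 7]].
After inserting 3: P = [[3, 7], [4]].
After inserting 6: P = [[3, 6], [4, 7]].
After inserting 9: P = [[3, 6, 9], [4, 7]].
After inserting 5: P = [[3, 5, 9], [4, 6], [7]].
After inserting 8: P = [[3, 5, 8], [4, 6, 9], [7]].
After inserting 2: P = [[2, 5, 8], [3, 6, 9], [4], [7]].
After inserting 1: P = [[1, 5, 8], [2, 6, 9], [3], [4], [7]].

The final insertion tableau P = [[1, 5, 8], [2, 6, 9], [3], [4], [7]] has shape [3, 3, 1, 1, 1].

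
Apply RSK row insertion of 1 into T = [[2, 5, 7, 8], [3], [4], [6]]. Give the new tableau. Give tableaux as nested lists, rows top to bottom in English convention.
[[1, 5, 7, 8], [2], [3], [4], [6]]

In row 1, 1 replaces 2 (the leftmost entry greater than 1); 2 is bumped to row 2. In row 2, 2 replaces 3 (the leftmost entry greater than 2); 3 is bumped to row 3. In row 3, 3 replaces 4 (the leftmost entry greater than 3); 4 is bumped to row 4. In row 4, 4 replaces 6 (the leftmost entry greater than 4); 6 is bumped to row 5. 6 starts a new row 5. The new tableau is [[1, 5, 7, 8], [2], [3], [4], [6]].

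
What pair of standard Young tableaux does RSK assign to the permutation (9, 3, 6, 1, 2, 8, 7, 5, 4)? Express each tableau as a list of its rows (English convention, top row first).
P = [[1, 2, 4], [3, 5, 7], [6], [8], [9]], Q = [[1, 3, 6], [2, 5, 7], [4], [8], [9]]

Insert each entry of the permutation into P by Schensted row insertion, recording in Q the position of each new cell.

Insert 9: appended to row 1. P = [[9]].
Insert 3: 3 bumps 9 from row 1; 9 starts row 2. P = [[3], [9]].
Insert 6: appended to row 1. P = [[3, 6], [9]].
Insert 1: 1 bumps 3 from row 1; 3 bumps 9 from row 2; 9 starts row 3. P = [[1, 6], [3], [9]].
Insert 2: 2 bumps 6 from row 1; 6 appends to row 2. P = [[1, 2], [3, 6], [9]].
Insert 8: appended to row 1. P = [[1, 2, 8], [3, 6], [9]].
Insert 7: 7 bumps 8 from row 1; 8 appends to row 2. P = [[1, 2, 7], [3, 6, 8], [9]].
Insert 5: 5 bumps 7 from row 1; 7 bumps 8 from row 2; 8 bumps 9 from row 3; 9 starts row 4. P = [[1, 2, 5], [3, 6, 7], [8], [9]].
Insert 4: 4 bumps 5 from row 1; 5 bumps 6 from row 2; 6 bumps 8 from row 3; 8 bumps 9 from row 4; 9 starts row 5. P = [[1, 2, 4], [3, 5, 7], [6], [8], [9]].

So P = [[1, 2, 4], [3, 5, 7], [6], [8], [9]], Q = [[1, 3, 6], [2, 5, 7], [4], [8], [9]].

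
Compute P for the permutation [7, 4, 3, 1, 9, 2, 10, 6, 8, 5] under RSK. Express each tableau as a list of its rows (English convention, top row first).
Insert 7: appended to row 1. P = [[7]].
Insert 4: 4 bumps 7 from row 1; 7 starts row 2. P = [[4], [7]].
Insert 3: 3 bumps 4 from row 1; 4 bumps 7 from row 2; 7 starts row 3. P = [[3], [4], [7]].
Insert 1: 1 bumps 3 from row 1; 3 bumps 4 from row 2; 4 bumps 7 from row 3; 7 starts row 4. P = [[1], [3], [4], [7]].
Insert 9: appended to row 1. P = [[1, 9], [3], [4], [7]].
Insert 2: 2 bumps 9 from row 1; 9 appends to row 2. P = [[1, 2], [3, 9], [4], [7]].
Insert 10: appended to row 1. P = [[1, 2, 10], [3, 9], [4], [7]].
Insert 6: 6 bumps 10 from row 1; 10 appends to row 2. P = [[1, 2, 6], [3, 9, 10], [4], [7]].
Insert 8: appended to row 1. P = [[1, 2, 6, 8], [3, 9, 10], [4], [7]].
Insert 5: 5 bumps 6 from row 1; 6 bumps 9 from row 2; 9 appends to row 3. P = [[1, 2, 5, 8], [3, 6, 10], [4, 9], [7]].

So P = [[1, 2, 5, 8], [3, 6, 10], [4, 9], [7]].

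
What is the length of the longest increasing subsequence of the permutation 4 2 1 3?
2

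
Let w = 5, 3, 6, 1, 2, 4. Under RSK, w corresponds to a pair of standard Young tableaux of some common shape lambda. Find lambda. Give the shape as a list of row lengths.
[3, 2, 1]

Row-insert each entry into an empty tableau.

After inserting 5: P = [[5]].
After inserting 3: P = [[3], [5]].
After inserting 6: P = [[3, 6], [5]].
After inserting 1: P = [[1, 6], [3], [5]].
After inserting 2: P = [[1, 2], [3, 6], [5]].
After inserting 4: P = [[1, 2, 4], [3, 6], [5]].

The final insertion tableau P = [[1, 2, 4], [3, 6], [5]] has shape [3, 2, 1].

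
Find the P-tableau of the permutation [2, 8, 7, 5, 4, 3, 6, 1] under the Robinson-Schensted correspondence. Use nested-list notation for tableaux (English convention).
P = [[1, 3, 6], [2], [4], [5], [7], [8]]

Insert 2: appended to row 1. P = [[2]].
Insert 8: appended to row 1. P = [[2, 8]].
Insert 7: 7 bumps 8 from row 1; 8 starts row 2. P = [[2, 7], [8]].
Insert 5: 5 bumps 7 from row 1; 7 bumps 8 from row 2; 8 starts row 3. P = [[2, 5], [7], [8]].
Insert 4: 4 bumps 5 from row 1; 5 bumps 7 from row 2; 7 bumps 8 from row 3; 8 starts row 4. P = [[2, 4], [5], [7], [8]].
Insert 3: 3 bumps 4 from row 1; 4 bumps 5 from row 2; 5 bumps 7 from row 3; 7 bumps 8 from row 4; 8 starts row 5. P = [[2, 3], [4], [5], [7], [8]].
Insert 6: appended to row 1. P = [[2, 3, 6], [4], [5], [7], [8]].
Insert 1: 1 bumps 2 from row 1; 2 bumps 4 from row 2; 4 bumps 5 from row 3; 5 bumps 7 from row 4; 7 bumps 8 from row 5; 8 starts row 6. P = [[1, 3, 6], [2], [4], [5], [7], [8]].

So P = [[1, 3, 6], [2], [4], [5], [7], [8]].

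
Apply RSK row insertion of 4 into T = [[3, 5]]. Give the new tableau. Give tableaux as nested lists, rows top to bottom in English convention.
[[3, 4], [5]]

In row 1, 4 replaces 5 (the leftmost entry greater than 4); 5 is bumped to row 2. 5 starts a new row 2. The new tableau is [[3, 4], [5]].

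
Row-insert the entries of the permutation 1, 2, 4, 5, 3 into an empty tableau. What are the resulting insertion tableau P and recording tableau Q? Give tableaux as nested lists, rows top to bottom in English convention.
Insert each entry of the permutation into P by Schensted row insertion, recording in Q the position of each new cell.

Insert 1: appended to row 1. P = [[1]], Q = [[1]].
Insert 2: appended to row 1. P = [[1, 2]], Q = [[1, 2]].
Insert 4: appended to row 1. P = [[1, 2, 4]], Q = [[1, 2, 3]].
Insert 5: appended to row 1. P = [[1, 2, 4, 5]], Q = [[1, 2, 3, 4]].
Insert 3: 3 bumps 4 from row 1; 4 starts row 2. P = [[1, 2, 3, 5], [4]], Q = [[1, 2, 3, 4], [5]].

So P = [[1, 2, 3, 5], [4]], Q = [[1, 2, 3, 4], [5]].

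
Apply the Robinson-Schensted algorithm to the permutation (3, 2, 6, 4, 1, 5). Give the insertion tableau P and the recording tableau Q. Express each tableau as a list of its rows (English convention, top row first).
Insert each entry of the permutation into P by Schensted row insertion, recording in Q the position of each new cell.

Insert 3: appended to row 1. P = [[3]].
Insert 2: 2 bumps 3 from row 1; 3 starts row 2. P = [[2], [3]].
Insert 6: appended to row 1. P = [[2, 6], [3]].
Insert 4: 4 bumps 6 from row 1; 6 appends to row 2. P = [[2, 4], [3, 6]].
Insert 1: 1 bumps 2 from row 1; 2 bumps 3 from row 2; 3 starts row 3. P = [[1, 4], [2, 6], [3]].
Insert 5: appended to row 1. P = [[1, 4, 5], [2, 6], [3]].

So P = [[1, 4, 5], [2, 6], [3]], Q = [[1, 3, 6], [2, 4], [5]].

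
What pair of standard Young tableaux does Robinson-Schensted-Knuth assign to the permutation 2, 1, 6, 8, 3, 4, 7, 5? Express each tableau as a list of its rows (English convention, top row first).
Insert each entry of the permutation into P by Schensted row insertion, recording in Q the position of each new cell.

Insert 2: appended to row 1. P = [[2]], Q = [[1]].
Insert 1: 1 bumps 2 from row 1; 2 starts row 2. P = [[1], [2]], Q = [[1], [2]].
Insert 6: appended to row 1. P = [[1, 6], [2]], Q = [[1, 3], [2]].
Insert 8: appended to row 1. P = [[1, 6, 8], [2]], Q = [[1, 3, 4], [2]].
Insert 3: 3 bumps 6 from row 1; 6 appends to row 2. P = [[1, 3, 8], [2, 6]], Q = [[1, 3, 4], [2, 5]].
Insert 4: 4 bumps 8 from row 1; 8 appends to row 2. P = [[1, 3, 4], [2, 6, 8]], Q = [[1, 3, 4], [2, 5, 6]].
Insert 7: appended to row 1. P = [[1, 3, 4, 7], [2, 6, 8]], Q = [[1, 3, 4, 7], [2, 5, 6]].
Insert 5: 5 bumps 7 from row 1; 7 bumps 8 from row 2; 8 starts row 3. P = [[1, 3, 4, 5], [2, 6, 7], [8]], Q = [[1, 3, 4, 7], [2, 5, 6], [8]].

So P = [[1, 3, 4, 5], [2, 6, 7], [8]], Q = [[1, 3, 4, 7], [2, 5, 6], [8]].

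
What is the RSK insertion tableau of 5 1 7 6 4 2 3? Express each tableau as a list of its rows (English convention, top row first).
After inserting 5: P = [[5]].
After inserting 1: P = [[1], [5]].
After inserting 7: P = [[1, 7], [5]].
After inserting 6: P = [[1, 6], [5, 7]].
After inserting 4: P = [[1, 4], [5, 6], [7]].
After inserting 2: P = [[1, 2], [4, 6], [5], [7]].
After inserting 3: P = [[1, 2, 3], [4, 6], [5], [7]].

So P = [[1, 2, 3], [4, 6], [5], [7]].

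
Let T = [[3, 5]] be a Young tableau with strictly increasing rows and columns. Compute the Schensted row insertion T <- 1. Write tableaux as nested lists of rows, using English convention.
In row 1, 1 replaces 3 (the leftmost entry greater than 1); 3 is bumped to row 2. 3 starts a new row 2. The new tableau is [[1, 5], [3]].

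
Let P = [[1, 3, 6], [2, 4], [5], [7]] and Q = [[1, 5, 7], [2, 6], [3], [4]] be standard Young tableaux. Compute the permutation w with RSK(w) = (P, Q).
7 5 2 1 4 3 6

Reverse RSK: for i = n, n-1, ..., 1, locate i in Q, remove the corresponding corner cell from P, and reverse-bump its entry up through P; the value ejected from row 1 is w(i).

So w = 7 5 2 1 4 3 6.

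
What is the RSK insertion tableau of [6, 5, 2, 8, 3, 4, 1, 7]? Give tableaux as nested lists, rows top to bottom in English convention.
Insert 6: appended to row 1. P = [[6]].
Insert 5: 5 bumps 6 from row 1; 6 starts row 2. P = [[5], [6]].
Insert 2: 2 bumps 5 from row 1; 5 bumps 6 from row 2; 6 starts row 3. P = [[2], [5], [6]].
Insert 8: appended to row 1. P = [[2, 8], [5], [6]].
Insert 3: 3 bumps 8 from row 1; 8 appends to row 2. P = [[2, 3], [5, 8], [6]].
Insert 4: appended to row 1. P = [[2, 3, 4], [5, 8], [6]].
Insert 1: 1 bumps 2 from row 1; 2 bumps 5 from row 2; 5 bumps 6 from row 3; 6 starts row 4. P = [[1, 3, 4], [2, 8], [5], [6]].
Insert 7: appended to row 1. P = [[1, 3, 4, 7], [2, 8], [5], [6]].

So P = [[1, 3, 4, 7], [2, 8], [5], [6]].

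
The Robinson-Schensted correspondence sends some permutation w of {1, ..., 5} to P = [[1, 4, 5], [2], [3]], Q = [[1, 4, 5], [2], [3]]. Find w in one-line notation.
3 2 1 4 5

Reverse the RSK construction: for i from n down to 1, find the cell of Q containing i, remove the entry at that cell from P, and reverse-bump it up through P; the value ejected from row 1 is w(i).

Step i=5: Q has 5 at row 1, column 3; remove that cell from P, ejecting 5. So w(5) = 5. P is now [[1, 4], [2], [3]].
Step i=4: Q has 4 at row 1, column 2; remove that cell from P, ejecting 4. So w(4) = 4. P is now [[1], [2], [3]].
Step i=3: Q has 3 at row 3, column 1; remove 3 from row 3 of P and reverse-bump: 3 enters row 2 and ejects 2; 2 enters row 1 and ejects 1. So w(3) = 1. P is now [[2], [3]].
Step i=2: Q has 2 at row 2, column 1; remove 3 from row 2 of P and reverse-bump: 3 enters row 1 and ejects 2. So w(2) = 2. P is now [[3]].
Step i=1: Q has 1 at row 1, column 1; remove that cell from P, ejecting 3. So w(1) = 3. P is now [].

So w = 3 2 1 4 5.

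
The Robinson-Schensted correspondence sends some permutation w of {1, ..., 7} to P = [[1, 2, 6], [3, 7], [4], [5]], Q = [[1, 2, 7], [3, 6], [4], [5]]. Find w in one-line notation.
Reverse the RSK construction: for i from n down to 1, find the cell of Q containing i, remove the entry at that cell from P, and reverse-bump it up through P; the value ejected from row 1 is w(i).

Step i=7: Q has 7 at row 1, column 3; remove that cell from P, ejecting 6. So w(7) = 6. P is now [[1, 2], [3, 7], [4], [5]].
Step i=6: Q has 6 at row 2, column 2; remove 7 from row 2 of P and reverse-bump: 7 enters row 1 and ejects 2. So w(6) = 2. P is now [[1, 7], [3], [4], [5]].
Step i=5: Q has 5 at row 4, column 1; remove 5 from row 4 of P and reverse-bump: 5 enters row 3 and ejects 4; 4 enters row 2 and ejects 3; 3 enters row 1 and ejects 1. So w(5) = 1. P is now [[3, 7], [4], [5]].
Step i=4: Q has 4 at row 3, column 1; remove 5 from row 3 of P and reverse-bump: 5 enters row 2 and ejects 4; 4 enters row 1 and ejects 3. So w(4) = 3. P is now [[4, 7], [5]].
Step i=3: Q has 3 at row 2, column 1; remove 5 from row 2 of P and reverse-bump: 5 enters row 1 and ejects 4. So w(3) = 4. P is now [[5, 7]].
Step i=2: Q has 2 at row 1, column 2; remove that cell from P, ejecting 7. So w(2) = 7. P is now [[5]].
Step i=1: Q has 1 at row 1, column 1; remove that cell from P, ejecting 5. So w(1) = 5. P is now [].

So w = 5 7 4 3 1 2 6.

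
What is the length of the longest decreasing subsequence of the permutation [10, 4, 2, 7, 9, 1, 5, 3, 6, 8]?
4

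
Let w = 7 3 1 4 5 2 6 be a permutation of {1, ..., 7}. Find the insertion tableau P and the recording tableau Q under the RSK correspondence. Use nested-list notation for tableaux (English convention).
Insert each entry of the permutation into P by Schensted row insertion, recording in Q the position of each new cell.

After inserting 7: P = [[7]].
After inserting 3: P = [[3], [7]].
After inserting 1: P = [[1], [3], [7]].
After inserting 4: P = [[1, 4], [3], [7]].
After inserting 5: P = [[1, 4, 5], [3], [7]].
After inserting 2: P = [[1, 2, 5], [3, 4], [7]].
After inserting 6: P = [[1, 2, 5, 6], [3, 4], [7]].

So P = [[1, 2, 5, 6], [3, 4], [7]], Q = [[1, 4, 5, 7], [2, 6], [3]].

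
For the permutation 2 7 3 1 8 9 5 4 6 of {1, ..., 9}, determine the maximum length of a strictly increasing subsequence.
4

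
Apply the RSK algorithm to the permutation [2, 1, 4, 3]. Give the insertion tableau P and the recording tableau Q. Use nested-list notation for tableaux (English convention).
P = [[1, 3], [2, 4]], Q = [[1, 3], [2, 4]]

Insert each entry of the permutation into P by Schensted row insertion, recording in Q the position of each new cell.

Insert 2: appended to row 1. P = [[2]].
Insert 1: 1 bumps 2 from row 1; 2 starts row 2. P = [[1], [2]].
Insert 4: appended to row 1. P = [[1, 4], [2]].
Insert 3: 3 bumps 4 from row 1; 4 appends to row 2. P = [[1, 3], [2, 4]].

So P = [[1, 3], [2, 4]], Q = [[1, 3], [2, 4]].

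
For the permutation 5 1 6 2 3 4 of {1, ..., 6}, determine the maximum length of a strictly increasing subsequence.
4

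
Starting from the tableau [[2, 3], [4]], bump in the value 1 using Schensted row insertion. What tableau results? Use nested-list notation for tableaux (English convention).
In row 1, 1 replaces 2 (the leftmost entry greater than 1); 2 is bumped to row 2. In row 2, 2 replaces 4 (the leftmost entry greater than 2); 4 is bumped to row 3. 4 starts a new row 3. The new tableau is [[1, 3], [2], [4]].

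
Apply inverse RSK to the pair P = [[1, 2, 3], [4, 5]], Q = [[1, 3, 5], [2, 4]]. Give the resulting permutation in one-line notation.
4 1 5 2 3

Reverse RSK: for i = n, n-1, ..., 1, locate i in Q, remove the corresponding corner cell from P, and reverse-bump its entry up through P; the value ejected from row 1 is w(i).

So w = 4 1 5 2 3.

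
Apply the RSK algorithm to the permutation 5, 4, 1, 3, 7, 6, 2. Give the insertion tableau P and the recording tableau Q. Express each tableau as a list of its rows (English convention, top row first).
P = [[1, 2, 6], [3, 7], [4], [5]], Q = [[1, 4, 5], [2, 6], [3], [7]]

Insert each entry of the permutation into P by Schensted row insertion, recording in Q the position of each new cell.

Insert 5: appended to row 1. P = [[5]].
Insert 4: 4 bumps 5 from row 1; 5 starts row 2. P = [[4], [5]].
Insert 1: 1 bumps 4 from row 1; 4 bumps 5 from row 2; 5 starts row 3. P = [[1], [4], [5]].
Insert 3: appended to row 1. P = [[1, 3], [4], [5]].
Insert 7: appended to row 1. P = [[1, 3, 7], [4], [5]].
Insert 6: 6 bumps 7 from row 1; 7 appends to row 2. P = [[1, 3, 6], [4, 7], [5]].
Insert 2: 2 bumps 3 from row 1; 3 bumps 4 from row 2; 4 bumps 5 from row 3; 5 starts row 4. P = [[1, 2, 6], [3, 7], [4], [5]].

So P = [[1, 2, 6], [3, 7], [4], [5]], Q = [[1, 4, 5], [2, 6], [3], [7]].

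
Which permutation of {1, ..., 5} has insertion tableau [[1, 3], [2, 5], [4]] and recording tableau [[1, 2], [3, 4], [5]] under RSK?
Reverse RSK: for i = n, n-1, ..., 1, locate i in Q, remove the corresponding corner cell from P, and reverse-bump its entry up through P; the value ejected from row 1 is w(i).

So w = 4 5 2 3 1.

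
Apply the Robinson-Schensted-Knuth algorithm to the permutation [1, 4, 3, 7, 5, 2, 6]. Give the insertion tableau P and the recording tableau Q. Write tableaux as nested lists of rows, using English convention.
P = [[1, 2, 5, 6], [3, 7], [4]], Q = [[1, 2, 4, 7], [3, 5], [6]]

Insert each entry of the permutation into P by Schensted row insertion, recording in Q the position of each new cell.

Insert 1: appended to row 1. P = [[1]].
Insert 4: appended to row 1. P = [[1, 4]].
Insert 3: 3 bumps 4 from row 1; 4 starts row 2. P = [[1, 3], [4]].
Insert 7: appended to row 1. P = [[1, 3, 7], [4]].
Insert 5: 5 bumps 7 from row 1; 7 appends to row 2. P = [[1, 3, 5], [4, 7]].
Insert 2: 2 bumps 3 from row 1; 3 bumps 4 from row 2; 4 starts row 3. P = [[1, 2, 5], [3, 7], [4]].
Insert 6: appended to row 1. P = [[1, 2, 5, 6], [3, 7], [4]].

So P = [[1, 2, 5, 6], [3, 7], [4]], Q = [[1, 2, 4, 7], [3, 5], [6]].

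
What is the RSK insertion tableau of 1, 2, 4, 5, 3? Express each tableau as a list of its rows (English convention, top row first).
Insert 1: appended to row 1. P = [[1]].
Insert 2: appended to row 1. P = [[1, 2]].
Insert 4: appended to row 1. P = [[1, 2, 4]].
Insert 5: appended to row 1. P = [[1, 2, 4, 5]].
Insert 3: 3 bumps 4 from row 1; 4 starts row 2. P = [[1, 2, 3, 5], [4]].

So P = [[1, 2, 3, 5], [4]].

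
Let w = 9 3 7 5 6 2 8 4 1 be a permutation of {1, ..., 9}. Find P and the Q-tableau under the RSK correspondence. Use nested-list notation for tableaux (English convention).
P = [[1, 4, 6, 8], [2, 5], [3], [7], [9]], Q = [[1, 3, 5, 7], [2, 8], [4], [6], [9]]

Insert each entry of the permutation into P by Schensted row insertion, recording in Q the position of each new cell.

After inserting 9: P = [[9]].
After inserting 3: P = [[3], [9]].
After inserting 7: P = [[3, 7], [9]].
After inserting 5: P = [[3, 5], [7], [9]].
After inserting 6: P = [[3, 5, 6], [7], [9]].
After inserting 2: P = [[2, 5, 6], [3], [7], [9]].
After inserting 8: P = [[2, 5, 6, 8], [3], [7], [9]].
After inserting 4: P = [[2, 4, 6, 8], [3, 5], [7], [9]].
After inserting 1: P = [[1, 4, 6, 8], [2, 5], [3], [7], [9]].

So P = [[1, 4, 6, 8], [2, 5], [3], [7], [9]], Q = [[1, 3, 5, 7], [2, 8], [4], [6], [9]].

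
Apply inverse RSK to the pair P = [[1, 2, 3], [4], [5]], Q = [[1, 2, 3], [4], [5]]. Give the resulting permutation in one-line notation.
Reverse RSK: for i = n, n-1, ..., 1, locate i in Q, remove the corresponding corner cell from P, and reverse-bump its entry up through P; the value ejected from row 1 is w(i).

So w = 1 2 5 4 3.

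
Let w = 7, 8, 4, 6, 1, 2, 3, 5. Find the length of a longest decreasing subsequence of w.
3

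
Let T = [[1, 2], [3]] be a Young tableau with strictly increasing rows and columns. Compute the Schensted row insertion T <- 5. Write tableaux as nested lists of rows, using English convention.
[[1, 2, 5], [3]]

5 is larger than every entry of row 1, so it is appended to row 1. The new tableau is [[1, 2, 5], [3]].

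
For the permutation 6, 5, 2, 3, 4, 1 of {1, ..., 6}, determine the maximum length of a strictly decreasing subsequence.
4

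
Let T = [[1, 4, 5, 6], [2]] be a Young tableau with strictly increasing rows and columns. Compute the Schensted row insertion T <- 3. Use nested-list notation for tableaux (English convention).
In row 1, 3 replaces 4 (the leftmost entry greater than 3); 4 is bumped to row 2. 4 is appended to row 2. The new tableau is [[1, 3, 5, 6], [2, 4]].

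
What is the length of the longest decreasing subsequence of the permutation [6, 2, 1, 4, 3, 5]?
3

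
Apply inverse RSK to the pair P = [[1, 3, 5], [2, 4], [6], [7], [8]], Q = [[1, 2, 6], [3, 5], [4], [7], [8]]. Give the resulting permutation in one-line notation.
2 8 7 1 4 6 5 3

Reverse the RSK construction: for i from n down to 1, find the cell of Q containing i, remove the entry at that cell from P, and reverse-bump it up through P; the value ejected from row 1 is w(i).

Step i=8: Q has 8 at row 5, column 1; remove 8 from row 5 of P and reverse-bump: 8 enters row 4 and ejects 7; 7 enters row 3 and ejects 6; 6 enters row 2 and ejects 4; 4 enters row 1 and ejects 3. So w(8) = 3. P is now [[1, 4, 5], [2, 6], [7], [8]].
Step i=7: Q has 7 at row 4, column 1; remove 8 from row 4 of P and reverse-bump: 8 enters row 3 and ejects 7; 7 enters row 2 and ejects 6; 6 enters row 1 and ejects 5. So w(7) = 5. P is now [[1, 4, 6], [2, 7], [8]].
Step i=6: Q has 6 at row 1, column 3; remove that cell from P, ejecting 6. So w(6) = 6. P is now [[1, 4], [2, 7], [8]].
Step i=5: Q has 5 at row 2, column 2; remove 7 from row 2 of P and reverse-bump: 7 enters row 1 and ejects 4. So w(5) = 4. P is now [[1, 7], [2], [8]].
Step i=4: Q has 4 at row 3, column 1; remove 8 from row 3 of P and reverse-bump: 8 enters row 2 and ejects 2; 2 enters row 1 and ejects 1. So w(4) = 1. P is now [[2, 7], [8]].
Step i=3: Q has 3 at row 2, column 1; remove 8 from row 2 of P and reverse-bump: 8 enters row 1 and ejects 7. So w(3) = 7. P is now [[2, 8]].
Step i=2: Q has 2 at row 1, column 2; remove that cell from P, ejecting 8. So w(2) = 8. P is now [[2]].
Step i=1: Q has 1 at row 1, column 1; remove that cell from P, ejecting 2. So w(1) = 2. P is now [].

So w = 2 8 7 1 4 6 5 3.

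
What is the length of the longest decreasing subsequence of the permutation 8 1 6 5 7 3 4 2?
5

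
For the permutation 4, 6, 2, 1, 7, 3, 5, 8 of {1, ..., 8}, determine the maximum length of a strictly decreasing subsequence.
3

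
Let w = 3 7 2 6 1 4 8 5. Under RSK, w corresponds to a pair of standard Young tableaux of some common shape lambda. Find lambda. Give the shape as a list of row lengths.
[3, 3, 2]

RSK row insertion gives P = [[1, 4, 5], [2, 6, 8], [3, 7]], which has shape [3, 3, 2].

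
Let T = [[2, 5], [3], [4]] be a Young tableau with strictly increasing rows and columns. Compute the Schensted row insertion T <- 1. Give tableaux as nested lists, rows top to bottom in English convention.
[[1, 5], [2], [3], [4]]

In row 1, 1 replaces 2 (the leftmost entry greater than 1); 2 is bumped to row 2. In row 2, 2 replaces 3 (the leftmost entry greater than 2); 3 is bumped to row 3. In row 3, 3 replaces 4 (the leftmost entry greater than 3); 4 is bumped to row 4. 4 starts a new row 4. The new tableau is [[1, 5], [2], [3], [4]].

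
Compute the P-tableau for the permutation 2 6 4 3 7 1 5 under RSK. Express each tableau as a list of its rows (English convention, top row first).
Insert 2: appended to row 1. P = [[2]].
Insert 6: appended to row 1. P = [[2, 6]].
Insert 4: 4 bumps 6 from row 1; 6 starts row 2. P = [[2, 4], [6]].
Insert 3: 3 bumps 4 from row 1; 4 bumps 6 from row 2; 6 starts row 3. P = [[2, 3], [4], [6]].
Insert 7: appended to row 1. P = [[2, 3, 7], [4], [6]].
Insert 1: 1 bumps 2 from row 1; 2 bumps 4 from row 2; 4 bumps 6 from row 3; 6 starts row 4. P = [[1, 3, 7], [2], [4], [6]].
Insert 5: 5 bumps 7 from row 1; 7 appends to row 2. P = [[1, 3, 5], [2, 7], [4], [6]].

So P = [[1, 3, 5], [2, 7], [4], [6]].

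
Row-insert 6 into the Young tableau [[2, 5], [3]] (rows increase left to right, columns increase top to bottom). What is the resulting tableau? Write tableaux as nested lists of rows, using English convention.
6 is larger than every entry of row 1, so it is appended to row 1. The new tableau is [[2, 5, 6], [3]].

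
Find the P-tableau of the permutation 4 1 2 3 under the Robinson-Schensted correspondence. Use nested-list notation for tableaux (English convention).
Insert 4: appended to row 1. P = [[4]].
Insert 1: 1 bumps 4 from row 1; 4 starts row 2. P = [[1], [4]].
Insert 2: appended to row 1. P = [[1, 2], [4]].
Insert 3: appended to row 1. P = [[1, 2, 3], [4]].

So P = [[1, 2, 3], [4]].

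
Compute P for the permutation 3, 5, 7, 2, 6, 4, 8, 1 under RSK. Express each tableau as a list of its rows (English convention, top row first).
P = [[1, 4, 6, 8], [2, 5], [3], [7]]

Insert 3: appended to row 1. P = [[3]].
Insert 5: appended to row 1. P = [[3, 5]].
Insert 7: appended to row 1. P = [[3, 5, 7]].
Insert 2: 2 bumps 3 from row 1; 3 starts row 2. P = [[2, 5, 7], [3]].
Insert 6: 6 bumps 7 from row 1; 7 appends to row 2. P = [[2, 5, 6], [3, 7]].
Insert 4: 4 bumps 5 from row 1; 5 bumps 7 from row 2; 7 starts row 3. P = [[2, 4, 6], [3, 5], [7]].
Insert 8: appended to row 1. P = [[2, 4, 6, 8], [3, 5], [7]].
Insert 1: 1 bumps 2 from row 1; 2 bumps 3 from row 2; 3 bumps 7 from row 3; 7 starts row 4. P = [[1, 4, 6, 8], [2, 5], [3], [7]].

So P = [[1, 4, 6, 8], [2, 5], [3], [7]].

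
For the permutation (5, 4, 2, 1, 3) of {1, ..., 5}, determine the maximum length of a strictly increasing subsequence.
2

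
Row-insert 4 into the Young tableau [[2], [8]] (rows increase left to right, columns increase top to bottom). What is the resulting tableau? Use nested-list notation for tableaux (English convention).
[[2, 4], [8]]

4 is larger than every entry of row 1, so it is appended to row 1. The new tableau is [[2, 4], [8]].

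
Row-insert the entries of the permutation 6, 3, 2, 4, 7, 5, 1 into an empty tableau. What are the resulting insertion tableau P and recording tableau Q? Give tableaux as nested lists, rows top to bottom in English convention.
Insert each entry of the permutation into P by Schensted row insertion, recording in Q the position of each new cell.

Insert 6: appended to row 1. P = [[6]].
Insert 3: 3 bumps 6 from row 1; 6 starts row 2. P = [[3], [6]].
Insert 2: 2 bumps 3 from row 1; 3 bumps 6 from row 2; 6 starts row 3. P = [[2], [3], [6]].
Insert 4: appended to row 1. P = [[2, 4], [3], [6]].
Insert 7: appended to row 1. P = [[2, 4, 7], [3], [6]].
Insert 5: 5 bumps 7 from row 1; 7 appends to row 2. P = [[2, 4, 5], [3, 7], [6]].
Insert 1: 1 bumps 2 from row 1; 2 bumps 3 from row 2; 3 bumps 6 from row 3; 6 starts row 4. P = [[1, 4, 5], [2, 7], [3], [6]].

So P = [[1, 4, 5], [2, 7], [3], [6]], Q = [[1, 4, 5], [2, 6], [3], [7]].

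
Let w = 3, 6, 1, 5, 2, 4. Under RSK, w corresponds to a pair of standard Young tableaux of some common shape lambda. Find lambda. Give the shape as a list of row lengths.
[3, 2, 1]

RSK row insertion gives P = [[1, 2, 4], [3, 5], [6]], which has shape [3, 2, 1].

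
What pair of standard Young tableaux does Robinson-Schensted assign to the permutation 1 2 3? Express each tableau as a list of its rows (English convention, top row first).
Insert each entry of the permutation into P by Schensted row insertion, recording in Q the position of each new cell.

After inserting 1: P = [[1]].
After inserting 2: P = [[1, 2]].
After inserting 3: P = [[1, 2, 3]].

So P = [[1, 2, 3]], Q = [[1, 2, 3]].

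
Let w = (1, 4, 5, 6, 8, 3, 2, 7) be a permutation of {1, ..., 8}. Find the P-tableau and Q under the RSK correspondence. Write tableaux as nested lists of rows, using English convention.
P = [[1, 2, 5, 6, 7], [3, 8], [4]], Q = [[1, 2, 3, 4, 5], [6, 8], [7]]

Insert each entry of the permutation into P by Schensted row insertion, recording in Q the position of each new cell.

Insert 1: appended to row 1. P = [[1]], Q = [[1]].
Insert 4: appended to row 1. P = [[1, 4]], Q = [[1, 2]].
Insert 5: appended to row 1. P = [[1, 4, 5]], Q = [[1, 2, 3]].
Insert 6: appended to row 1. P = [[1, 4, 5, 6]], Q = [[1, 2, 3, 4]].
Insert 8: appended to row 1. P = [[1, 4, 5, 6, 8]], Q = [[1, 2, 3, 4, 5]].
Insert 3: 3 bumps 4 from row 1; 4 starts row 2. P = [[1, 3, 5, 6, 8], [4]], Q = [[1, 2, 3, 4, 5], [6]].
Insert 2: 2 bumps 3 from row 1; 3 bumps 4 from row 2; 4 starts row 3. P = [[1, 2, 5, 6, 8], [3], [4]], Q = [[1, 2, 3, 4, 5], [6], [7]].
Insert 7: 7 bumps 8 from row 1; 8 appends to row 2. P = [[1, 2, 5, 6, 7], [3, 8], [4]], Q = [[1, 2, 3, 4, 5], [6, 8], [7]].

So P = [[1, 2, 5, 6, 7], [3, 8], [4]], Q = [[1, 2, 3, 4, 5], [6, 8], [7]].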